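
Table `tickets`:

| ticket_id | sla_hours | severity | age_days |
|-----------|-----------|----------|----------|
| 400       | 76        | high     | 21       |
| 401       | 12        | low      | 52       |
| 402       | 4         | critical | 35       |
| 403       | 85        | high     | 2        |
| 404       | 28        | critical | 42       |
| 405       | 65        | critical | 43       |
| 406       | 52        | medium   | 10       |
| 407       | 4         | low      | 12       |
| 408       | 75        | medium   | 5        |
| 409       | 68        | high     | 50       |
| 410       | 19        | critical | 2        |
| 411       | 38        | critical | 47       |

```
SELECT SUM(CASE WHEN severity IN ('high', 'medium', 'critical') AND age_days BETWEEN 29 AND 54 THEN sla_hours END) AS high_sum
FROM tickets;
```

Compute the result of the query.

ticket_id=400: ✗
ticket_id=401: ✗
ticket_id=402: ✓ → 4
ticket_id=403: ✗
ticket_id=404: ✓ → 28
ticket_id=405: ✓ → 65
ticket_id=406: ✗
ticket_id=407: ✗
ticket_id=408: ✗
ticket_id=409: ✓ → 68
ticket_id=410: ✗
ticket_id=411: ✓ → 38
high_sum = 4 + 28 + 65 + 68 + 38 = 203

203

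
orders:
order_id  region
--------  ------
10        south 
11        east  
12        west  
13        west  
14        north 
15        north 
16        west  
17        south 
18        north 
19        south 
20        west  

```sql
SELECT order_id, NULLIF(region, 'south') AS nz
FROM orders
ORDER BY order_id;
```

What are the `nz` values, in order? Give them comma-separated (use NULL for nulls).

NULL, east, west, west, north, north, west, NULL, north, NULL, west

order_id=10: region=south vs south: equal → NULL
order_id=11: region=east vs south: differ → east
order_id=12: region=west vs south: differ → west
order_id=13: region=west vs south: differ → west
order_id=14: region=north vs south: differ → north
order_id=15: region=north vs south: differ → north
order_id=16: region=west vs south: differ → west
order_id=17: region=south vs south: equal → NULL
order_id=18: region=north vs south: differ → north
order_id=19: region=south vs south: equal → NULL
order_id=20: region=west vs south: differ → west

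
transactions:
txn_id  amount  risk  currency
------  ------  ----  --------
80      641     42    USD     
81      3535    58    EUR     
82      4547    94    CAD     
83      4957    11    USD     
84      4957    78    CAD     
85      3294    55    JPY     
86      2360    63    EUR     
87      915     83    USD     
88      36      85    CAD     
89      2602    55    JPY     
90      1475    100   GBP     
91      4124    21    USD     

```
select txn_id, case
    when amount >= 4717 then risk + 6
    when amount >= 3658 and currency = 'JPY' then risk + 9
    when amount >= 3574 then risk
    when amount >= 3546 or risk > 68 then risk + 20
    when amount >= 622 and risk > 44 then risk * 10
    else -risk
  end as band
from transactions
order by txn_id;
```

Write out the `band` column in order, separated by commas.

-42, 580, 94, 17, 84, 550, 630, 103, 105, 550, 120, 21

txn_id=80: ELSE → -42
txn_id=81: amount >= 622 and risk > 44 → 580
txn_id=82: amount >= 3574 → 94
txn_id=83: amount >= 4717 → 17
txn_id=84: amount >= 4717 → 84
txn_id=85: amount >= 622 and risk > 44 → 550
txn_id=86: amount >= 622 and risk > 44 → 630
txn_id=87: amount >= 3546 or risk > 68 → 103
txn_id=88: amount >= 3546 or risk > 68 → 105
txn_id=89: amount >= 622 and risk > 44 → 550
txn_id=90: amount >= 3546 or risk > 68 → 120
txn_id=91: amount >= 3574 → 21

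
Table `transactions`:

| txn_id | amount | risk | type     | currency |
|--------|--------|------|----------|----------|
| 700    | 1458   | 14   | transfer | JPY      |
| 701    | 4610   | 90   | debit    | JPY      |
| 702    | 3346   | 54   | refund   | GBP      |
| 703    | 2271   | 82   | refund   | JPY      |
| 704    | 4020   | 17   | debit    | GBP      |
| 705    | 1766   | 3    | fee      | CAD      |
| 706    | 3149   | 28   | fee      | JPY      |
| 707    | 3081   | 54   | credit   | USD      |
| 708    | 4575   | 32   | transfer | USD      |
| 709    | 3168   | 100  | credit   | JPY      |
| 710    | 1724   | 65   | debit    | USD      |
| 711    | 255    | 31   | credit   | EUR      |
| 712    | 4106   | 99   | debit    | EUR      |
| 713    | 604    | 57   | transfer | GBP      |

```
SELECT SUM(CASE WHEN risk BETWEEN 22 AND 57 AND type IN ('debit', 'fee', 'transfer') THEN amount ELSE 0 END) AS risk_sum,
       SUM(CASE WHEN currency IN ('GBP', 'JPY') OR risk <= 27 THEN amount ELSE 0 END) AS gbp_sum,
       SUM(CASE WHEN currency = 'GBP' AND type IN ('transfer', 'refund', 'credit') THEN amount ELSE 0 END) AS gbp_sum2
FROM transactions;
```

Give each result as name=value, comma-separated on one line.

[risk_sum: risk BETWEEN 22 AND 57 AND type IN ('debit', 'fee', 'transfer')]
txn_id=700: ✗
txn_id=701: ✗
txn_id=702: ✗
txn_id=703: ✗
txn_id=704: ✗
txn_id=705: ✗
txn_id=706: ✓ → 3149
txn_id=707: ✗
txn_id=708: ✓ → 4575
txn_id=709: ✗
txn_id=710: ✗
txn_id=711: ✗
txn_id=712: ✗
txn_id=713: ✓ → 604
risk_sum = 3149 + 4575 + 604 = 8328
—
[gbp_sum: currency IN ('GBP', 'JPY') OR risk <= 27]
txn_id=700: ✓ → 1458
txn_id=701: ✓ → 4610
txn_id=702: ✓ → 3346
txn_id=703: ✓ → 2271
txn_id=704: ✓ → 4020
txn_id=705: ✓ → 1766
txn_id=706: ✓ → 3149
txn_id=707: ✗
txn_id=708: ✗
txn_id=709: ✓ → 3168
txn_id=710: ✗
txn_id=711: ✗
txn_id=712: ✗
txn_id=713: ✓ → 604
gbp_sum = 1458 + 4610 + 3346 + 2271 + 4020 + 1766 + 3149 + 3168 + 604 = 24392
—
[gbp_sum2: currency = 'GBP' AND type IN ('transfer', 'refund', 'credit')]
txn_id=700: ✗
txn_id=701: ✗
txn_id=702: ✓ → 3346
txn_id=703: ✗
txn_id=704: ✗
txn_id=705: ✗
txn_id=706: ✗
txn_id=707: ✗
txn_id=708: ✗
txn_id=709: ✗
txn_id=710: ✗
txn_id=711: ✗
txn_id=712: ✗
txn_id=713: ✓ → 604
gbp_sum2 = 3346 + 604 = 3950

risk_sum=8328, gbp_sum=24392, gbp_sum2=3950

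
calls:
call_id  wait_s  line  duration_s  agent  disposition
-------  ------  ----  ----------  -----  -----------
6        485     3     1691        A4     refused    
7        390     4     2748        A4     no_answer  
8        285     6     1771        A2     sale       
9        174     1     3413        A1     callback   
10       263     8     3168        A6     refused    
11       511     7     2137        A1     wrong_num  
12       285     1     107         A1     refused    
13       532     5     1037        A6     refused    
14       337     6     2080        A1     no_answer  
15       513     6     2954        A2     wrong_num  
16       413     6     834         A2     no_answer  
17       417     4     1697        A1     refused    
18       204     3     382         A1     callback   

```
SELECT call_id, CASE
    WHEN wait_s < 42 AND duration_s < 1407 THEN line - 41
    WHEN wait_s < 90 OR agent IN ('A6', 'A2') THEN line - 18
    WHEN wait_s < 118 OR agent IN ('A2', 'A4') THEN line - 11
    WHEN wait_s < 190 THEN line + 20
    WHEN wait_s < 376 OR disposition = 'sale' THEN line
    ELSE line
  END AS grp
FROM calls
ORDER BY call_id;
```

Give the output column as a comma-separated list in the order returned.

-8, -7, -12, 21, -10, 7, 1, -13, 6, -12, -12, 4, 3

call_id=6: wait_s < 118 OR agent IN ('A2', 'A4') → -8
call_id=7: wait_s < 118 OR agent IN ('A2', 'A4') → -7
call_id=8: wait_s < 90 OR agent IN ('A6', 'A2') → -12
call_id=9: wait_s < 190 → 21
call_id=10: wait_s < 90 OR agent IN ('A6', 'A2') → -10
call_id=11: ELSE → 7
call_id=12: wait_s < 376 OR disposition = 'sale' → 1
call_id=13: wait_s < 90 OR agent IN ('A6', 'A2') → -13
call_id=14: wait_s < 376 OR disposition = 'sale' → 6
call_id=15: wait_s < 90 OR agent IN ('A6', 'A2') → -12
call_id=16: wait_s < 90 OR agent IN ('A6', 'A2') → -12
call_id=17: ELSE → 4
call_id=18: wait_s < 376 OR disposition = 'sale' → 3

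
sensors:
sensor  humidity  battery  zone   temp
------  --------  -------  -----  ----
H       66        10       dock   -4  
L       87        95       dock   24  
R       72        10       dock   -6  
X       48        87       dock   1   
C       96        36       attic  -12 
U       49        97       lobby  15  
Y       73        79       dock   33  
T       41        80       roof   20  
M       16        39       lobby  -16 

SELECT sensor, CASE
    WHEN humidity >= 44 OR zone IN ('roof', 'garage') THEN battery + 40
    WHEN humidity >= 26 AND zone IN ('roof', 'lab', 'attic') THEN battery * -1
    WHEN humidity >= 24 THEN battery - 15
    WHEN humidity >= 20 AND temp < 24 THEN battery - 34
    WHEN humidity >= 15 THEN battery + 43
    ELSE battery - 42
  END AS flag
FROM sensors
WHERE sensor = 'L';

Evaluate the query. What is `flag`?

sensor = L: humidity=87, battery=95, zone=dock, temp=24.
humidity >= 44 OR zone IN ('roof', 'garage') → true → 135

135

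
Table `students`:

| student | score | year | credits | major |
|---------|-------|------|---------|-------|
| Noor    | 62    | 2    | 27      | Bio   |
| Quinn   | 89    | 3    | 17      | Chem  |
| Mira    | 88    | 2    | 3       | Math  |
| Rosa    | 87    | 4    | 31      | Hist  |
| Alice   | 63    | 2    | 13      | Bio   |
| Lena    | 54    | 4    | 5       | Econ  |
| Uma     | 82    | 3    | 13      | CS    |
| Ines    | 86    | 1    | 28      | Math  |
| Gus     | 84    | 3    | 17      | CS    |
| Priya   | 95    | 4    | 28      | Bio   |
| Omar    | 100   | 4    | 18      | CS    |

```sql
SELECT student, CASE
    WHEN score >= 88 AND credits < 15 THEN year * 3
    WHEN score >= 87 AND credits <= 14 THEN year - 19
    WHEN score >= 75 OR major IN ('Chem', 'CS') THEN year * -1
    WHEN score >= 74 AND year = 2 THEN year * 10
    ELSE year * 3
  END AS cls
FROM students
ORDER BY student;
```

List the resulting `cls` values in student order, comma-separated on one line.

6, -3, -1, 12, 6, 6, -4, -4, -3, -4, -3

student=Alice: ELSE → 6
student=Gus: score >= 75 OR major IN ('Chem', 'CS') → -3
student=Ines: score >= 75 OR major IN ('Chem', 'CS') → -1
student=Lena: ELSE → 12
student=Mira: score >= 88 AND credits < 15 → 6
student=Noor: ELSE → 6
student=Omar: score >= 75 OR major IN ('Chem', 'CS') → -4
student=Priya: score >= 75 OR major IN ('Chem', 'CS') → -4
student=Quinn: score >= 75 OR major IN ('Chem', 'CS') → -3
student=Rosa: score >= 75 OR major IN ('Chem', 'CS') → -4
student=Uma: score >= 75 OR major IN ('Chem', 'CS') → -3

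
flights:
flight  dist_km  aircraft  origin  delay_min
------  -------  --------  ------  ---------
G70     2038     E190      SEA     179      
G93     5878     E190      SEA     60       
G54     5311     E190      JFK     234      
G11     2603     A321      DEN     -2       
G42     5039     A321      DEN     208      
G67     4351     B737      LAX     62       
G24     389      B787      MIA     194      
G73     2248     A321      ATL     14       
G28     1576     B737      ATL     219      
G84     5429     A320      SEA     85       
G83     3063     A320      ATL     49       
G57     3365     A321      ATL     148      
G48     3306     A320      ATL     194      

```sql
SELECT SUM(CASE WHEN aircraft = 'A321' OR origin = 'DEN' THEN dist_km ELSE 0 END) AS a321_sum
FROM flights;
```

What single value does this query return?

13255

flight=G70: ✗
flight=G93: ✗
flight=G54: ✗
flight=G11: ✓ → 2603
flight=G42: ✓ → 5039
flight=G67: ✗
flight=G24: ✗
flight=G73: ✓ → 2248
flight=G28: ✗
flight=G84: ✗
flight=G83: ✗
flight=G57: ✓ → 3365
flight=G48: ✗
a321_sum = 2603 + 5039 + 2248 + 3365 = 13255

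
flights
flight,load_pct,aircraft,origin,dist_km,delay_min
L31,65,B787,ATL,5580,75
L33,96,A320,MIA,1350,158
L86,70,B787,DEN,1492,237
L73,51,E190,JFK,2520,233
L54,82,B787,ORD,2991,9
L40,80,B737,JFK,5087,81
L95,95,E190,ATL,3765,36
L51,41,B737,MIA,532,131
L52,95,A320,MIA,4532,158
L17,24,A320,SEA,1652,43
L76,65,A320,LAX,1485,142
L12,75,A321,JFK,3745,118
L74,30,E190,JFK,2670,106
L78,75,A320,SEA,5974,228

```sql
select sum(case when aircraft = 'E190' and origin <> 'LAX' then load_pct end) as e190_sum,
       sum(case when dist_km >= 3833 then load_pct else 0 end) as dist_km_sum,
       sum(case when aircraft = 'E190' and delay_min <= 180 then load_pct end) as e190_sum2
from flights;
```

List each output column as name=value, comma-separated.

[e190_sum: aircraft = 'E190' and origin <> 'LAX']
flight=L31: ✗
flight=L33: ✗
flight=L86: ✗
flight=L73: ✓ → 51
flight=L54: ✗
flight=L40: ✗
flight=L95: ✓ → 95
flight=L51: ✗
flight=L52: ✗
flight=L17: ✗
flight=L76: ✗
flight=L12: ✗
flight=L74: ✓ → 30
flight=L78: ✗
e190_sum = 51 + 95 + 30 = 176
—
[dist_km_sum: dist_km >= 3833]
flight=L31: ✓ → 65
flight=L33: ✗
flight=L86: ✗
flight=L73: ✗
flight=L54: ✗
flight=L40: ✓ → 80
flight=L95: ✗
flight=L51: ✗
flight=L52: ✓ → 95
flight=L17: ✗
flight=L76: ✗
flight=L12: ✗
flight=L74: ✗
flight=L78: ✓ → 75
dist_km_sum = 65 + 80 + 95 + 75 = 315
—
[e190_sum2: aircraft = 'E190' and delay_min <= 180]
flight=L31: ✗
flight=L33: ✗
flight=L86: ✗
flight=L73: ✗
flight=L54: ✗
flight=L40: ✗
flight=L95: ✓ → 95
flight=L51: ✗
flight=L52: ✗
flight=L17: ✗
flight=L76: ✗
flight=L12: ✗
flight=L74: ✓ → 30
flight=L78: ✗
e190_sum2 = 95 + 30 = 125

e190_sum=176, dist_km_sum=315, e190_sum2=125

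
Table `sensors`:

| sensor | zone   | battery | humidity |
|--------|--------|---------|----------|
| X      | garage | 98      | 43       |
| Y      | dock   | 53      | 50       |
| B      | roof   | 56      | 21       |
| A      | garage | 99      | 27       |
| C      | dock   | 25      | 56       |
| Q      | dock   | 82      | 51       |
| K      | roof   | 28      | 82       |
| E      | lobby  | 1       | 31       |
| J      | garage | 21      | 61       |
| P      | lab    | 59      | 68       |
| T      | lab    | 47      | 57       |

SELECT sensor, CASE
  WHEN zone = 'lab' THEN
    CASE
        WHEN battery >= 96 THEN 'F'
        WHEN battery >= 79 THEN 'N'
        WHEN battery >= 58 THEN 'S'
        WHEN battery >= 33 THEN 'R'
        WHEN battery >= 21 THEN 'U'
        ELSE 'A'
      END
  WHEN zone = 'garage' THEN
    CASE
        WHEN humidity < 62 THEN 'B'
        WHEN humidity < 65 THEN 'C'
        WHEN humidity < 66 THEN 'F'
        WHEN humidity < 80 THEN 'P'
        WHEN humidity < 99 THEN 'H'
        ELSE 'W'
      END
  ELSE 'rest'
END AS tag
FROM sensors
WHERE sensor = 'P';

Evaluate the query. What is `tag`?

sensor = P: zone=lab, battery=59, humidity=68.
zone='lab' → inner[battery >= 58] → S

S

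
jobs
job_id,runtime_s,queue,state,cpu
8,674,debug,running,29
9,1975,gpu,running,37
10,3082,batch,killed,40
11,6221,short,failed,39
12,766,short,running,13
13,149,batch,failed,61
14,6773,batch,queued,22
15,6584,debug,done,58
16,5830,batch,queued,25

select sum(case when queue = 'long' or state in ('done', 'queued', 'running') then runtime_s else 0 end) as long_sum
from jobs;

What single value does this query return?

22602

job_id=8: ✓ → 674
job_id=9: ✓ → 1975
job_id=10: ✗
job_id=11: ✗
job_id=12: ✓ → 766
job_id=13: ✗
job_id=14: ✓ → 6773
job_id=15: ✓ → 6584
job_id=16: ✓ → 5830
long_sum = 674 + 1975 + 766 + 6773 + 6584 + 5830 = 22602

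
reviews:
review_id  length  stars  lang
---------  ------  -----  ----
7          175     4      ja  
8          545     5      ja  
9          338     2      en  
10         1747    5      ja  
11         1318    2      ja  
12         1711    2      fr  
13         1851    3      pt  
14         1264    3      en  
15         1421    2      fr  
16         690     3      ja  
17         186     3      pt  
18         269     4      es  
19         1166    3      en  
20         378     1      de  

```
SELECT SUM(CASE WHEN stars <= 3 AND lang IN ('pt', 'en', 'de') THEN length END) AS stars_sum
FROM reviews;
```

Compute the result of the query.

5183

review_id=7: ✗
review_id=8: ✗
review_id=9: ✓ → 338
review_id=10: ✗
review_id=11: ✗
review_id=12: ✗
review_id=13: ✓ → 1851
review_id=14: ✓ → 1264
review_id=15: ✗
review_id=16: ✗
review_id=17: ✓ → 186
review_id=18: ✗
review_id=19: ✓ → 1166
review_id=20: ✓ → 378
stars_sum = 338 + 1851 + 1264 + 186 + 1166 + 378 = 5183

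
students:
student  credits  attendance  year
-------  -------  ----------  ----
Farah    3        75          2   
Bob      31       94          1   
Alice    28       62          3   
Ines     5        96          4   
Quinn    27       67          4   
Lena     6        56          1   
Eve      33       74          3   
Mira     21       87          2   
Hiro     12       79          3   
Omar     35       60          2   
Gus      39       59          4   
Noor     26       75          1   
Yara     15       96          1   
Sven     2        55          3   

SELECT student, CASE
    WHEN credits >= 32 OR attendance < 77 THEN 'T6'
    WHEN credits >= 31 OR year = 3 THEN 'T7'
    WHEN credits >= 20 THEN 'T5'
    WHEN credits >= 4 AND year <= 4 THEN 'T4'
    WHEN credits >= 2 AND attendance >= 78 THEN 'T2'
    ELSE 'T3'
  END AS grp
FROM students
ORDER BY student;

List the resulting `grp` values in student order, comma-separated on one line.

T6, T7, T6, T6, T6, T7, T4, T6, T5, T6, T6, T6, T6, T4

student=Alice: credits >= 32 OR attendance < 77 → T6
student=Bob: credits >= 31 OR year = 3 → T7
student=Eve: credits >= 32 OR attendance < 77 → T6
student=Farah: credits >= 32 OR attendance < 77 → T6
student=Gus: credits >= 32 OR attendance < 77 → T6
student=Hiro: credits >= 31 OR year = 3 → T7
student=Ines: credits >= 4 AND year <= 4 → T4
student=Lena: credits >= 32 OR attendance < 77 → T6
student=Mira: credits >= 20 → T5
student=Noor: credits >= 32 OR attendance < 77 → T6
student=Omar: credits >= 32 OR attendance < 77 → T6
student=Quinn: credits >= 32 OR attendance < 77 → T6
student=Sven: credits >= 32 OR attendance < 77 → T6
student=Yara: credits >= 4 AND year <= 4 → T4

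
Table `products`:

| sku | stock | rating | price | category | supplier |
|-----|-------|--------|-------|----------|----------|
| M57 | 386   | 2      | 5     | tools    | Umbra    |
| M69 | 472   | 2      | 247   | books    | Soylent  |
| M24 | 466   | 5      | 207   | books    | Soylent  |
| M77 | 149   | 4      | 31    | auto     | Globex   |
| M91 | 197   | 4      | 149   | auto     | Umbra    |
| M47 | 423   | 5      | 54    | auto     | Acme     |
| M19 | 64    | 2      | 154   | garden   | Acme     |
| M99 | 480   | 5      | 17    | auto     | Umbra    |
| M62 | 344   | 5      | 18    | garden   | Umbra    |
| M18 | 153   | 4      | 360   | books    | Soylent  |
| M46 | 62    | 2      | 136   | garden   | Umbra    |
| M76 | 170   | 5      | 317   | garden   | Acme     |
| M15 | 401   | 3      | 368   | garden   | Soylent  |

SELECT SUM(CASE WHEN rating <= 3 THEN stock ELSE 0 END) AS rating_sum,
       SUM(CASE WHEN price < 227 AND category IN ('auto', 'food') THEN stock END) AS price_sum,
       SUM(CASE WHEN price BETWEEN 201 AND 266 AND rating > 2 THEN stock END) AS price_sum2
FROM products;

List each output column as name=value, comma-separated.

rating_sum=1385, price_sum=1249, price_sum2=466

[rating_sum: rating <= 3]
sku=M57: ✓ → 386
sku=M69: ✓ → 472
sku=M24: ✗
sku=M77: ✗
sku=M91: ✗
sku=M47: ✗
sku=M19: ✓ → 64
sku=M99: ✗
sku=M62: ✗
sku=M18: ✗
sku=M46: ✓ → 62
sku=M76: ✗
sku=M15: ✓ → 401
rating_sum = 386 + 472 + 64 + 62 + 401 = 1385
—
[price_sum: price < 227 AND category IN ('auto', 'food')]
sku=M57: ✗
sku=M69: ✗
sku=M24: ✗
sku=M77: ✓ → 149
sku=M91: ✓ → 197
sku=M47: ✓ → 423
sku=M19: ✗
sku=M99: ✓ → 480
sku=M62: ✗
sku=M18: ✗
sku=M46: ✗
sku=M76: ✗
sku=M15: ✗
price_sum = 149 + 197 + 423 + 480 = 1249
—
[price_sum2: price BETWEEN 201 AND 266 AND rating > 2]
sku=M57: ✗
sku=M69: ✗
sku=M24: ✓ → 466
sku=M77: ✗
sku=M91: ✗
sku=M47: ✗
sku=M19: ✗
sku=M99: ✗
sku=M62: ✗
sku=M18: ✗
sku=M46: ✗
sku=M76: ✗
sku=M15: ✗
price_sum2 = 466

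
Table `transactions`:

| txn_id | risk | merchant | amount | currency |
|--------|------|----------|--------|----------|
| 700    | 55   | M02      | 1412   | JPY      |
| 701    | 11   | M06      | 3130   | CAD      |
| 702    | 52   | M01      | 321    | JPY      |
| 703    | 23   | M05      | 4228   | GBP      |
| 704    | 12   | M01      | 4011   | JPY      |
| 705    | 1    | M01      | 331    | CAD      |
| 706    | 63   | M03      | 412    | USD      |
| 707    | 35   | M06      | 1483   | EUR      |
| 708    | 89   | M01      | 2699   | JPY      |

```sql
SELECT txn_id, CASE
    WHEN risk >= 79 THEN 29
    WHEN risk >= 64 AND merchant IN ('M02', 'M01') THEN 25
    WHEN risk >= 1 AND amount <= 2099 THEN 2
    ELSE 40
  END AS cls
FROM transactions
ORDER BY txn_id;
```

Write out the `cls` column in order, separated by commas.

txn_id=700: risk >= 1 AND amount <= 2099 → 2
txn_id=701: ELSE → 40
txn_id=702: risk >= 1 AND amount <= 2099 → 2
txn_id=703: ELSE → 40
txn_id=704: ELSE → 40
txn_id=705: risk >= 1 AND amount <= 2099 → 2
txn_id=706: risk >= 1 AND amount <= 2099 → 2
txn_id=707: risk >= 1 AND amount <= 2099 → 2
txn_id=708: risk >= 79 → 29

2, 40, 2, 40, 40, 2, 2, 2, 29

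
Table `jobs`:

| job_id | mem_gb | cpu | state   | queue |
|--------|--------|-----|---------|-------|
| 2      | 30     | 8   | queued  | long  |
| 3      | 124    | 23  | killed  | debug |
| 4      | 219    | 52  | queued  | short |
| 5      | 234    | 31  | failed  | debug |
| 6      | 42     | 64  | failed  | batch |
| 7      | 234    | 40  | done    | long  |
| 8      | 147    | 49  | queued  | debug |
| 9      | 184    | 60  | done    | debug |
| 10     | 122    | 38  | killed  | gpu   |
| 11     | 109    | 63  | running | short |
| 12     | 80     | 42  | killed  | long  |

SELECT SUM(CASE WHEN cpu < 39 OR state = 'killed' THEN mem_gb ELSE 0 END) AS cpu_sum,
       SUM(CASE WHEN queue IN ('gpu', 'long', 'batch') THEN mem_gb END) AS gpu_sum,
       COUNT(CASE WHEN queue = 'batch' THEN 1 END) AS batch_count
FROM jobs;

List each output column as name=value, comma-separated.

[cpu_sum: cpu < 39 OR state = 'killed']
job_id=2: ✓ → 30
job_id=3: ✓ → 124
job_id=4: ✗
job_id=5: ✓ → 234
job_id=6: ✗
job_id=7: ✗
job_id=8: ✗
job_id=9: ✗
job_id=10: ✓ → 122
job_id=11: ✗
job_id=12: ✓ → 80
cpu_sum = 30 + 124 + 234 + 122 + 80 = 590
—
[gpu_sum: queue IN ('gpu', 'long', 'batch')]
job_id=2: ✓ → 30
job_id=3: ✗
job_id=4: ✗
job_id=5: ✗
job_id=6: ✓ → 42
job_id=7: ✓ → 234
job_id=8: ✗
job_id=9: ✗
job_id=10: ✓ → 122
job_id=11: ✗
job_id=12: ✓ → 80
gpu_sum = 30 + 42 + 234 + 122 + 80 = 508
—
[batch_count: queue = 'batch']
job_id=2: ✗
job_id=3: ✗
job_id=4: ✗
job_id=5: ✗
job_id=6: ✓ → 1
job_id=7: ✗
job_id=8: ✗
job_id=9: ✗
job_id=10: ✗
job_id=11: ✗
job_id=12: ✗
batch_count = COUNT(1) = 1

cpu_sum=590, gpu_sum=508, batch_count=1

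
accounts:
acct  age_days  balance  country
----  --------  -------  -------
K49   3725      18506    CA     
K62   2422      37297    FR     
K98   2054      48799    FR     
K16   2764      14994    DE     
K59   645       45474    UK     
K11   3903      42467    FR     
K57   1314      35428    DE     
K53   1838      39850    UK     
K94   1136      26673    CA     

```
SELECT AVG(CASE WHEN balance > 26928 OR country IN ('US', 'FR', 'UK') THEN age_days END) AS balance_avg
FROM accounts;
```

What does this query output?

2029.3333333333

acct=K49: ✗
acct=K62: ✓ → 2422
acct=K98: ✓ → 2054
acct=K16: ✗
acct=K59: ✓ → 645
acct=K11: ✓ → 3903
acct=K57: ✓ → 1314
acct=K53: ✓ → 1838
acct=K94: ✗
balance_avg = (2422 + 2054 + 645 + 3903 + 1314 + 1838) / 6 = 2029.3333333333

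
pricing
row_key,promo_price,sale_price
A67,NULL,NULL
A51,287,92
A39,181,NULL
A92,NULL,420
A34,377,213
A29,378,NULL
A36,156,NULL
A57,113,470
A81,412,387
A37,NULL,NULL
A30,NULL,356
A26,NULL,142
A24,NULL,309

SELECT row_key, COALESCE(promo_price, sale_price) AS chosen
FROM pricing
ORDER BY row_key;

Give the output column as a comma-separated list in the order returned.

309, 142, 378, 356, 377, 156, NULL, 181, 287, 113, NULL, 412, 420

row_key=A24: promo_price=NULL, sale_price=309 → 309
row_key=A26: promo_price=NULL, sale_price=142 → 142
row_key=A29: promo_price=378 → 378
row_key=A30: promo_price=NULL, sale_price=356 → 356
row_key=A34: promo_price=377 → 377
row_key=A36: promo_price=156 → 156
row_key=A37: promo_price=NULL, sale_price=NULL (all NULL) → NULL
row_key=A39: promo_price=181 → 181
row_key=A51: promo_price=287 → 287
row_key=A57: promo_price=113 → 113
row_key=A67: promo_price=NULL, sale_price=NULL (all NULL) → NULL
row_key=A81: promo_price=412 → 412
row_key=A92: promo_price=NULL, sale_price=420 → 420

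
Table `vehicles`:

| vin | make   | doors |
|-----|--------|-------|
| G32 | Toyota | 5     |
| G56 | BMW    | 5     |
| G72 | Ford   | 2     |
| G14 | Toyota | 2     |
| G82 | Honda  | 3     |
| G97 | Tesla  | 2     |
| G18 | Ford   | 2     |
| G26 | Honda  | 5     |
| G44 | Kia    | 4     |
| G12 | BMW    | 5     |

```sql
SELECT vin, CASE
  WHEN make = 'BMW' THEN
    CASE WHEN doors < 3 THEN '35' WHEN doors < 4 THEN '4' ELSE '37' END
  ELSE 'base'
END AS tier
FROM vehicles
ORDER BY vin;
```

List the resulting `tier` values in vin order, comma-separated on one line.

37, base, base, base, base, base, 37, base, base, base

vin=G12: make='BMW' → inner[ELSE] → 37
vin=G14: make='Toyota' → outer ELSE → base
vin=G18: make='Ford' → outer ELSE → base
vin=G26: make='Honda' → outer ELSE → base
vin=G32: make='Toyota' → outer ELSE → base
vin=G44: make='Kia' → outer ELSE → base
vin=G56: make='BMW' → inner[ELSE] → 37
vin=G72: make='Ford' → outer ELSE → base
vin=G82: make='Honda' → outer ELSE → base
vin=G97: make='Tesla' → outer ELSE → base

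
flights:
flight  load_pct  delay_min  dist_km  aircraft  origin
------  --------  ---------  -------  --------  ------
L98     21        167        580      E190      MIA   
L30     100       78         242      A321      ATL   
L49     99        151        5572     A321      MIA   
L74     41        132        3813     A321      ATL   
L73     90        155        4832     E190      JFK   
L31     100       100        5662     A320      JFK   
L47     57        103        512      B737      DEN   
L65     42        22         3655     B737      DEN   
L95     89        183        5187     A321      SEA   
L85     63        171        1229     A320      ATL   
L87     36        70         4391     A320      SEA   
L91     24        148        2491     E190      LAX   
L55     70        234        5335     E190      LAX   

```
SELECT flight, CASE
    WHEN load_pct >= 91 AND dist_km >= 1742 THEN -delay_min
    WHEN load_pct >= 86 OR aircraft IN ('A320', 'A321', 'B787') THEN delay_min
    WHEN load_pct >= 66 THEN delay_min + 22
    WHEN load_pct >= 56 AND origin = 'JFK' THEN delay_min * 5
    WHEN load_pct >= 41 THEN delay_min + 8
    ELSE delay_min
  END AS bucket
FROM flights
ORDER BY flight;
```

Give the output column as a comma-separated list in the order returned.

flight=L30: load_pct >= 86 OR aircraft IN ('A320', 'A321', 'B787') → 78
flight=L31: load_pct >= 91 AND dist_km >= 1742 → -100
flight=L47: load_pct >= 41 → 111
flight=L49: load_pct >= 91 AND dist_km >= 1742 → -151
flight=L55: load_pct >= 66 → 256
flight=L65: load_pct >= 41 → 30
flight=L73: load_pct >= 86 OR aircraft IN ('A320', 'A321', 'B787') → 155
flight=L74: load_pct >= 86 OR aircraft IN ('A320', 'A321', 'B787') → 132
flight=L85: load_pct >= 86 OR aircraft IN ('A320', 'A321', 'B787') → 171
flight=L87: load_pct >= 86 OR aircraft IN ('A320', 'A321', 'B787') → 70
flight=L91: ELSE → 148
flight=L95: load_pct >= 86 OR aircraft IN ('A320', 'A321', 'B787') → 183
flight=L98: ELSE → 167

78, -100, 111, -151, 256, 30, 155, 132, 171, 70, 148, 183, 167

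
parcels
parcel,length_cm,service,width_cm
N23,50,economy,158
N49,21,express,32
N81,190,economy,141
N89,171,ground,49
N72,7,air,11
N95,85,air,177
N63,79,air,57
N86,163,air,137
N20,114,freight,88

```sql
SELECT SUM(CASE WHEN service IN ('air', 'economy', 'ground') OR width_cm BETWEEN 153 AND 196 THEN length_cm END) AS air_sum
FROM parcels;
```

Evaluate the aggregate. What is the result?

745

parcel=N23: ✓ → 50
parcel=N49: ✗
parcel=N81: ✓ → 190
parcel=N89: ✓ → 171
parcel=N72: ✓ → 7
parcel=N95: ✓ → 85
parcel=N63: ✓ → 79
parcel=N86: ✓ → 163
parcel=N20: ✗
air_sum = 50 + 190 + 171 + 7 + 85 + 79 + 163 = 745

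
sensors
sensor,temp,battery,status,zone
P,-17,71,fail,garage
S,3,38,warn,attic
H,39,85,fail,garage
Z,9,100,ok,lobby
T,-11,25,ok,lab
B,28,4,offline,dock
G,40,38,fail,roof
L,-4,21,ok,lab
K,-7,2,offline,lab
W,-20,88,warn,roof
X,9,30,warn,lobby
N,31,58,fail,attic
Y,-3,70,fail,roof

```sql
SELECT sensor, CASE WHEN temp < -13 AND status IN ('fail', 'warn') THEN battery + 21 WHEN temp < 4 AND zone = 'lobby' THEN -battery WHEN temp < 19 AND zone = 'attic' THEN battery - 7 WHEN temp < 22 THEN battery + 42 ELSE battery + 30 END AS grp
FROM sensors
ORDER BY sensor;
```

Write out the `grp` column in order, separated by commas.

34, 68, 115, 44, 63, 88, 92, 31, 67, 109, 72, 112, 142

sensor=B: ELSE → 34
sensor=G: ELSE → 68
sensor=H: ELSE → 115
sensor=K: temp < 22 → 44
sensor=L: temp < 22 → 63
sensor=N: ELSE → 88
sensor=P: temp < -13 AND status IN ('fail', 'warn') → 92
sensor=S: temp < 19 AND zone = 'attic' → 31
sensor=T: temp < 22 → 67
sensor=W: temp < -13 AND status IN ('fail', 'warn') → 109
sensor=X: temp < 22 → 72
sensor=Y: temp < 22 → 112
sensor=Z: temp < 22 → 142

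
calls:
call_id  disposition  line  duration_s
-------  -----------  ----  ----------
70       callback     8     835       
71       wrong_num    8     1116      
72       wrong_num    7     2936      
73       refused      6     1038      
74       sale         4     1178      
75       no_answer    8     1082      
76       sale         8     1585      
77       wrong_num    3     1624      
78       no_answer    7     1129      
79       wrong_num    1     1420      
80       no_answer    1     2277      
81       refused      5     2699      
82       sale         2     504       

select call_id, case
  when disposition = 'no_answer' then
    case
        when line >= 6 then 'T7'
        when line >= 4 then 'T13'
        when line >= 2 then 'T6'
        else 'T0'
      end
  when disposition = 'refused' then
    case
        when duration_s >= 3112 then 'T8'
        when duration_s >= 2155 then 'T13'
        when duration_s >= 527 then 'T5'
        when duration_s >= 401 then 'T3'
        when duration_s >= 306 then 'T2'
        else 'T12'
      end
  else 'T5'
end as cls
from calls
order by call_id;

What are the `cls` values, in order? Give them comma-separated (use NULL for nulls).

call_id=70: disposition='callback' → outer ELSE → T5
call_id=71: disposition='wrong_num' → outer ELSE → T5
call_id=72: disposition='wrong_num' → outer ELSE → T5
call_id=73: disposition='refused' → inner[duration_s >= 527] → T5
call_id=74: disposition='sale' → outer ELSE → T5
call_id=75: disposition='no_answer' → inner[line >= 6] → T7
call_id=76: disposition='sale' → outer ELSE → T5
call_id=77: disposition='wrong_num' → outer ELSE → T5
call_id=78: disposition='no_answer' → inner[line >= 6] → T7
call_id=79: disposition='wrong_num' → outer ELSE → T5
call_id=80: disposition='no_answer' → inner[ELSE] → T0
call_id=81: disposition='refused' → inner[duration_s >= 2155] → T13
call_id=82: disposition='sale' → outer ELSE → T5

T5, T5, T5, T5, T5, T7, T5, T5, T7, T5, T0, T13, T5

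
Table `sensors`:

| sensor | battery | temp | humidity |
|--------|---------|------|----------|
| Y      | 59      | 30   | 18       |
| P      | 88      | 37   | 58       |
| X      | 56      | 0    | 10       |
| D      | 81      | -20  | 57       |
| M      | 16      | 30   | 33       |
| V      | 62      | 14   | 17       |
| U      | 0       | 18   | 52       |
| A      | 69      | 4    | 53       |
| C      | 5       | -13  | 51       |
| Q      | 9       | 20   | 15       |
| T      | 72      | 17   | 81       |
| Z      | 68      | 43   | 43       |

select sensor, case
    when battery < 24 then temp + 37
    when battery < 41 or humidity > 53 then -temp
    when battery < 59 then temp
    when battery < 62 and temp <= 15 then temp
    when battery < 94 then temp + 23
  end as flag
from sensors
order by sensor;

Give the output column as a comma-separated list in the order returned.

27, 24, 20, 67, -37, 57, -17, 55, 37, 0, 53, 66

sensor=A: battery < 94 → 27
sensor=C: battery < 24 → 24
sensor=D: battery < 41 or humidity > 53 → 20
sensor=M: battery < 24 → 67
sensor=P: battery < 41 or humidity > 53 → -37
sensor=Q: battery < 24 → 57
sensor=T: battery < 41 or humidity > 53 → -17
sensor=U: battery < 24 → 55
sensor=V: battery < 94 → 37
sensor=X: battery < 59 → 0
sensor=Y: battery < 94 → 53
sensor=Z: battery < 94 → 66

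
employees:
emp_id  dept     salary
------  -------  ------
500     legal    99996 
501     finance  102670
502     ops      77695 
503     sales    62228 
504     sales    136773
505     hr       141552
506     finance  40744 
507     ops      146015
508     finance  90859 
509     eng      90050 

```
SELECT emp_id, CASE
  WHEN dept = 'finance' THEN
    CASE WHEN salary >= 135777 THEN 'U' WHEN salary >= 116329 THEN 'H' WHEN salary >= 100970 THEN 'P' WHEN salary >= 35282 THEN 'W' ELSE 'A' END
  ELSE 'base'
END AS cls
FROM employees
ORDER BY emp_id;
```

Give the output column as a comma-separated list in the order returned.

base, P, base, base, base, base, W, base, W, base

emp_id=500: dept='legal' → outer ELSE → base
emp_id=501: dept='finance' → inner[salary >= 100970] → P
emp_id=502: dept='ops' → outer ELSE → base
emp_id=503: dept='sales' → outer ELSE → base
emp_id=504: dept='sales' → outer ELSE → base
emp_id=505: dept='hr' → outer ELSE → base
emp_id=506: dept='finance' → inner[salary >= 35282] → W
emp_id=507: dept='ops' → outer ELSE → base
emp_id=508: dept='finance' → inner[salary >= 35282] → W
emp_id=509: dept='eng' → outer ELSE → base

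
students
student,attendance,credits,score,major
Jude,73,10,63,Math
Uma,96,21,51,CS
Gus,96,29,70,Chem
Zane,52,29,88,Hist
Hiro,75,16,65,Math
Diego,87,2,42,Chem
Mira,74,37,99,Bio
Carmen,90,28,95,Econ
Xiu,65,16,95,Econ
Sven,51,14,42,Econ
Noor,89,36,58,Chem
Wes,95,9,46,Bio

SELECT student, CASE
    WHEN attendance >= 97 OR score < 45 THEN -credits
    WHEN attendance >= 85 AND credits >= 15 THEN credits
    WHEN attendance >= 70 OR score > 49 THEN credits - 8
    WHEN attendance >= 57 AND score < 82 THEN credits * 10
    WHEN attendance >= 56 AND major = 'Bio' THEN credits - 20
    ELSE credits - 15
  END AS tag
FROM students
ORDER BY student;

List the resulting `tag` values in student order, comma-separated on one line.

student=Carmen: attendance >= 85 AND credits >= 15 → 28
student=Diego: attendance >= 97 OR score < 45 → -2
student=Gus: attendance >= 85 AND credits >= 15 → 29
student=Hiro: attendance >= 70 OR score > 49 → 8
student=Jude: attendance >= 70 OR score > 49 → 2
student=Mira: attendance >= 70 OR score > 49 → 29
student=Noor: attendance >= 85 AND credits >= 15 → 36
student=Sven: attendance >= 97 OR score < 45 → -14
student=Uma: attendance >= 85 AND credits >= 15 → 21
student=Wes: attendance >= 70 OR score > 49 → 1
student=Xiu: attendance >= 70 OR score > 49 → 8
student=Zane: attendance >= 70 OR score > 49 → 21

28, -2, 29, 8, 2, 29, 36, -14, 21, 1, 8, 21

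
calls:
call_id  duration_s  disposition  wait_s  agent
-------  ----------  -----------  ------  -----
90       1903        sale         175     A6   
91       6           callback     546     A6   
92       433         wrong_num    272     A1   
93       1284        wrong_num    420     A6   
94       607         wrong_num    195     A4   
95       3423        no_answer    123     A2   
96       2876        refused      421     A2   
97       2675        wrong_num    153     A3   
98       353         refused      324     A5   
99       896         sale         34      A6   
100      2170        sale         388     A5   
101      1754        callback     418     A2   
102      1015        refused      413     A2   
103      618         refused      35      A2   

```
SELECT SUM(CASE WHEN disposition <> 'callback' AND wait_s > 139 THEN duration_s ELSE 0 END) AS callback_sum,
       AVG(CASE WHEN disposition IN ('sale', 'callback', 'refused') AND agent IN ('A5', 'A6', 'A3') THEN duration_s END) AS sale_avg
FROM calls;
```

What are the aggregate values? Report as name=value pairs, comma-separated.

[callback_sum: disposition <> 'callback' AND wait_s > 139]
call_id=90: ✓ → 1903
call_id=91: ✗
call_id=92: ✓ → 433
call_id=93: ✓ → 1284
call_id=94: ✓ → 607
call_id=95: ✗
call_id=96: ✓ → 2876
call_id=97: ✓ → 2675
call_id=98: ✓ → 353
call_id=99: ✗
call_id=100: ✓ → 2170
call_id=101: ✗
call_id=102: ✓ → 1015
call_id=103: ✗
callback_sum = 1903 + 433 + 1284 + 607 + 2876 + 2675 + 353 + 2170 + 1015 = 13316
—
[sale_avg: disposition IN ('sale', 'callback', 'refused') AND agent IN ('A5', 'A6', 'A3')]
call_id=90: ✓ → 1903
call_id=91: ✓ → 6
call_id=92: ✗
call_id=93: ✗
call_id=94: ✗
call_id=95: ✗
call_id=96: ✗
call_id=97: ✗
call_id=98: ✓ → 353
call_id=99: ✓ → 896
call_id=100: ✓ → 2170
call_id=101: ✗
call_id=102: ✗
call_id=103: ✗
sale_avg = (1903 + 6 + 353 + 896 + 2170) / 5 = 1065.6

callback_sum=13316, sale_avg=1065.6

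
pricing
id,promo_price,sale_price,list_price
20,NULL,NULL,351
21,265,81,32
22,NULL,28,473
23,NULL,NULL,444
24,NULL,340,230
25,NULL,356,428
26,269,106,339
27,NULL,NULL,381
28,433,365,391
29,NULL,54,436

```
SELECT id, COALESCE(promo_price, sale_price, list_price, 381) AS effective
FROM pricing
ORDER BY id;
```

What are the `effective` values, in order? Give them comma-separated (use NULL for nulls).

id=20: promo_price=NULL, sale_price=NULL, list_price=351 → 351
id=21: promo_price=265 → 265
id=22: promo_price=NULL, sale_price=28 → 28
id=23: promo_price=NULL, sale_price=NULL, list_price=444 → 444
id=24: promo_price=NULL, sale_price=340 → 340
id=25: promo_price=NULL, sale_price=356 → 356
id=26: promo_price=269 → 269
id=27: promo_price=NULL, sale_price=NULL, list_price=381 → 381
id=28: promo_price=433 → 433
id=29: promo_price=NULL, sale_price=54 → 54

351, 265, 28, 444, 340, 356, 269, 381, 433, 54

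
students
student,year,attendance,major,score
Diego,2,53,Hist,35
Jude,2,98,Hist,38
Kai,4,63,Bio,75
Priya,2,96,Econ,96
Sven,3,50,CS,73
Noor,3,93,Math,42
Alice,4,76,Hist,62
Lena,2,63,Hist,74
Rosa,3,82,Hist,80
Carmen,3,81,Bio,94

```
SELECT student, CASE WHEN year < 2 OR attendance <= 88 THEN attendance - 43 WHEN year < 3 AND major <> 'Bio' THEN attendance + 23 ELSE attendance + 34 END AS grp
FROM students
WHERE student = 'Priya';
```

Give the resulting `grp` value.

119

student = Priya: year=2, attendance=96, major=Econ, score=96.
year < 2 OR attendance <= 88 → false
year < 3 AND major <> 'Bio' → true → 119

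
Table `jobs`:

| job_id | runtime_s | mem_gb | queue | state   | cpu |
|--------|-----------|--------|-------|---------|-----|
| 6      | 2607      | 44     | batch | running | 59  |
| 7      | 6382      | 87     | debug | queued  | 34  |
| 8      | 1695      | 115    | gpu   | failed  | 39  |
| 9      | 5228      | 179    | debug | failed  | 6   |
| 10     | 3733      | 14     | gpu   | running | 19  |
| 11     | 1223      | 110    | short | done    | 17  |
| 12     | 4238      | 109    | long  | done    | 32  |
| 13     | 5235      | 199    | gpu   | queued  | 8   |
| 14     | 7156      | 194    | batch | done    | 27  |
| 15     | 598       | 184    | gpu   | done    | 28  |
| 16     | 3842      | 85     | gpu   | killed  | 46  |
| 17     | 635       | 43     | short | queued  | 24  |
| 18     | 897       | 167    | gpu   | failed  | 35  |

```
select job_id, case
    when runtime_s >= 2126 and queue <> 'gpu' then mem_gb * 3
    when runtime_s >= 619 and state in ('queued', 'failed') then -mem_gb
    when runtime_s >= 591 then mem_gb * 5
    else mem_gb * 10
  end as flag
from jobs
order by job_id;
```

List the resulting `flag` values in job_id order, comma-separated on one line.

132, 261, -115, 537, 70, 550, 327, -199, 582, 920, 425, -43, -167

job_id=6: runtime_s >= 2126 and queue <> 'gpu' → 132
job_id=7: runtime_s >= 2126 and queue <> 'gpu' → 261
job_id=8: runtime_s >= 619 and state in ('queued', 'failed') → -115
job_id=9: runtime_s >= 2126 and queue <> 'gpu' → 537
job_id=10: runtime_s >= 591 → 70
job_id=11: runtime_s >= 591 → 550
job_id=12: runtime_s >= 2126 and queue <> 'gpu' → 327
job_id=13: runtime_s >= 619 and state in ('queued', 'failed') → -199
job_id=14: runtime_s >= 2126 and queue <> 'gpu' → 582
job_id=15: runtime_s >= 591 → 920
job_id=16: runtime_s >= 591 → 425
job_id=17: runtime_s >= 619 and state in ('queued', 'failed') → -43
job_id=18: runtime_s >= 619 and state in ('queued', 'failed') → -167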